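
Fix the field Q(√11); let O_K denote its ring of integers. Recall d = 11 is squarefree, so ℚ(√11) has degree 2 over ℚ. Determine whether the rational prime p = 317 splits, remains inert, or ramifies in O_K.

11 mod 4 = 3, hence disc K = 4·11 = 44 and O_K = ℤ[√11].
Since gcd(317, 44) = 1 the prime 317 does not ramify.
Legendre symbol by Euler's criterion: (11/317) ≡ 11^158 ≡ 1 (mod 317), i.e. (11/317) = 1.
(11/317) = 1, so 317 splits.

split — (317) = 𝔭₁𝔭₂ with 𝔭₁ ≠ 𝔭₂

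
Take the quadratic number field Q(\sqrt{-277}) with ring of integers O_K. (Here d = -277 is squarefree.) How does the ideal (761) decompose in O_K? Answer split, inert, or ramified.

split — (761) = 𝔭₁𝔭₂ with 𝔭₁ ≠ 𝔭₂

d = -277 ≡ 3 (mod 4), so O_K = ℤ[√-277] and disc(K) = 4d = -1108.
disc(K) = -1108 is not divisible by 761; 761 is unramified.
Euler's criterion: (-277)^380 mod 761 = 1. Thus (-277|761) = 1.
Legendre symbol 1 ⇒ 761 is split.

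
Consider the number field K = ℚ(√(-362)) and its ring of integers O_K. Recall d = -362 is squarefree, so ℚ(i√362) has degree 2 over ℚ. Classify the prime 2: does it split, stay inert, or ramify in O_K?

ramifies in O_K

Since -362 ≢ 1 mod 4, the ring of integers is ℤ[√-362] with discriminant 4·(-362) = -1448.
Ramification test: 2 | -1448. The prime 2 ramifies in K.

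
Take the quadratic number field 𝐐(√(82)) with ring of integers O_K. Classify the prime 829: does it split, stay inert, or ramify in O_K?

d = 82 ≡ 2 (mod 4), so O_K = ℤ[√82] and disc(K) = 4d = 328.
Since gcd(829, 328) = 1 the prime 829 does not ramify.
(82/829) = 82^414 mod 829 = 828, giving Legendre symbol -1.
Legendre symbol -1 ⇒ 829 is inert.

829 remains inert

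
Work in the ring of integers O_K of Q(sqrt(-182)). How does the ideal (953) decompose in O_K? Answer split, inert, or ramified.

splits completely

d = -182 ≡ 2 (mod 4), so O_K = ℤ[√-182] and disc(K) = 4d = -728.
Since gcd(953, -728) = 1 the prime 953 does not ramify.
Euler's criterion: (-182)^476 mod 953 = 1. Thus (-182|953) = 1.
d is a quadratic residue mod p, hence 953 splits in O_K.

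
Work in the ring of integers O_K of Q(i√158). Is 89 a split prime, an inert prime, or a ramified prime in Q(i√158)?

-158 mod 4 = 2, hence disc K = 4·(-158) = -632 and O_K = ℤ[√-158].
disc(K) = -632 is not divisible by 89; 89 is unramified.
Legendre symbol by Euler's criterion: (-158/89) ≡ (-158)^44 ≡ 1 (mod 89), i.e. (-158/89) = 1.
(-158/89) = 1, so 89 splits.

p splits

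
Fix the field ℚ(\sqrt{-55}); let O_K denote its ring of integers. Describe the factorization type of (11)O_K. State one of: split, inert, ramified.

-55 mod 4 = 1, hence disc K = -55 and O_K = ℤ[(1+√-55)/2].
Ramification test: 11 | -55. The prime 11 ramifies in K.

ramified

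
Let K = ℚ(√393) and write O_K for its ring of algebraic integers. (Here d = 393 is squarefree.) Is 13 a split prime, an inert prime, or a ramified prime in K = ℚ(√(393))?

p splits

393 mod 4 = 1, hence disc K = 393 and O_K = ℤ[(1+√393)/2].
13 ∤ 393, so 13 is unramified.
Compute (393/13) via Euler: 3^((13-1)/2) mod 13 = 1, so (393/13) = 1.
d is a quadratic residue mod p, hence 13 splits in O_K.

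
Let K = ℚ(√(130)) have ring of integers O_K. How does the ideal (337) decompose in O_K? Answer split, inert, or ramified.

d = 130 ≡ 2 (mod 4), so O_K = ℤ[√130] and disc(K) = 4d = 520.
disc(K) = 520 is not divisible by 337; 337 is unramified.
Legendre symbol by Euler's criterion: (130/337) ≡ 130^168 ≡ 336 (mod 337), i.e. (130/337) = -1.
(130/337) = -1, so 337 is inert.

inert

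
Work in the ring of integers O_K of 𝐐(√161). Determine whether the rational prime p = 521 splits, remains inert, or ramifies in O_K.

split

Since 161 ≡ 1 mod 4, the ring of integers is ℤ[(1+√161)/2] with discriminant 161.
521 ∤ 161, so 521 is unramified.
Euler's criterion: 161^260 mod 521 = 1. Thus (161|521) = 1.
d is a quadratic residue mod p, hence 521 splits in O_K.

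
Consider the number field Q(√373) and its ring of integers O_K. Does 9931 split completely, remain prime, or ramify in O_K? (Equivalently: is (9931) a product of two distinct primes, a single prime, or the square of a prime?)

9931 remains inert

373 mod 4 = 1, hence disc K = 373 and O_K = ℤ[(1+√373)/2].
9931 ∤ 373, so 9931 is unramified.
Euler's criterion: 373^4965 mod 9931 = 9930. Thus (373|9931) = -1.
(373/9931) = -1, so 9931 is inert.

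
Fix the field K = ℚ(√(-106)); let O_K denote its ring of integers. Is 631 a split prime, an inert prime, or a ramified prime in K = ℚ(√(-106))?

d = -106 ≡ 2 (mod 4), so O_K = ℤ[√-106] and disc(K) = 4d = -424.
Since gcd(631, -424) = 1 the prime 631 does not ramify.
Legendre symbol by Euler's criterion: (-106/631) ≡ (-106)^315 ≡ 1 (mod 631), i.e. (-106/631) = 1.
(-106/631) = 1, so 631 splits.

p splits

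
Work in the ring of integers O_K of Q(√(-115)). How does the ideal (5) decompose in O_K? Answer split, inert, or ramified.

-115 mod 4 = 1, hence disc K = -115 and O_K = ℤ[(1+√-115)/2].
disc(K) = -115 = 5·(-23), so p = 5 is ramified.

5 is ramified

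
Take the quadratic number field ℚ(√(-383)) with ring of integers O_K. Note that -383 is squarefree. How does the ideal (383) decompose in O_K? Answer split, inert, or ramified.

d = -383 ≡ 1 (mod 4), so O_K = ℤ[(1+√-383)/2] and disc(K) = d = -383.
383 divides disc(K) = -383, so 383 ramifies.

p ramifies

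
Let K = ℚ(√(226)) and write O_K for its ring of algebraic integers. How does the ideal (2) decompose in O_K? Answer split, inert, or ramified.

ramified

226 mod 4 = 2, hence disc K = 4·226 = 904 and O_K = ℤ[√226].
2 divides disc(K) = 904, so 2 ramifies.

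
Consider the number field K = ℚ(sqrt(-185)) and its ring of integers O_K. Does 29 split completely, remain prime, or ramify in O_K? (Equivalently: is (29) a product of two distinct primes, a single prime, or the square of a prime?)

-185 mod 4 = 3, hence disc K = 4·(-185) = -740 and O_K = ℤ[√-185].
29 ∤ -740, so 29 is unramified.
Compute (-185/29) via Euler: 18^((29-1)/2) mod 29 = 28, so (-185/29) = -1.
(-185/29) = -1, so 29 is inert.

inert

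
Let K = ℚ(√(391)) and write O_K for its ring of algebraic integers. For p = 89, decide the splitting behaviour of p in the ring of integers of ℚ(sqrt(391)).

remains prime (inert)

d = 391 ≡ 3 (mod 4), so O_K = ℤ[√391] and disc(K) = 4d = 1564.
Since gcd(89, 1564) = 1 the prime 89 does not ramify.
Compute (391/89) via Euler: 35^((89-1)/2) mod 89 = 88, so (391/89) = -1.
d is a non-residue mod p, hence 89 remains inert in O_K.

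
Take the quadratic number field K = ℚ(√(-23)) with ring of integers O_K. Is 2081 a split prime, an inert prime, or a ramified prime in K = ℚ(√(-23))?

2081 remains inert

Since -23 ≡ 1 mod 4, the ring of integers is ℤ[(1+√-23)/2] with discriminant -23.
disc(K) = -23 is not divisible by 2081; 2081 is unramified.
Legendre symbol by Euler's criterion: (-23/2081) ≡ (-23)^1040 ≡ 2080 (mod 2081), i.e. (-23/2081) = -1.
(-23/2081) = -1, so 2081 is inert.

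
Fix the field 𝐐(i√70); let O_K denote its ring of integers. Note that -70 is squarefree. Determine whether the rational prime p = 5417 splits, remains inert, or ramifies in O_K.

p splits

d = -70 ≡ 2 (mod 4), so O_K = ℤ[√-70] and disc(K) = 4d = -280.
5417 ∤ -280, so 5417 is unramified.
Legendre symbol by Euler's criterion: (-70/5417) ≡ (-70)^2708 ≡ 1 (mod 5417), i.e. (-70/5417) = 1.
d is a quadratic residue mod p, hence 5417 splits in O_K.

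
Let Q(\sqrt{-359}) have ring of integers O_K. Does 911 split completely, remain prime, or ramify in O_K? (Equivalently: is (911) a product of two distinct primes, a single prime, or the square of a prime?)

split — (911) = 𝔭₁𝔭₂ with 𝔭₁ ≠ 𝔭₂

Since -359 ≡ 1 mod 4, the ring of integers is ℤ[(1+√-359)/2] with discriminant -359.
disc(K) = -359 is not divisible by 911; 911 is unramified.
(-359/911) = 552^455 mod 911 = 1, giving Legendre symbol 1.
Legendre symbol 1 ⇒ 911 is split.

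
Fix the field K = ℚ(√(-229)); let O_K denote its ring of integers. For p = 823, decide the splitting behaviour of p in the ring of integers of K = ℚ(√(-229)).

Since -229 ≢ 1 mod 4, the ring of integers is ℤ[√-229] with discriminant 4·(-229) = -916.
823 ∤ -916, so 823 is unramified.
Legendre symbol by Euler's criterion: (-229/823) ≡ (-229)^411 ≡ 1 (mod 823), i.e. (-229/823) = 1.
d is a quadratic residue mod p, hence 823 splits in O_K.

p splits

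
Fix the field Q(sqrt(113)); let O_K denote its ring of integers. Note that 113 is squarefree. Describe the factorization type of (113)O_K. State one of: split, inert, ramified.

d = 113 ≡ 1 (mod 4), so O_K = ℤ[(1+√113)/2] and disc(K) = d = 113.
Ramification test: 113 | 113. The prime 113 ramifies in K.

ramified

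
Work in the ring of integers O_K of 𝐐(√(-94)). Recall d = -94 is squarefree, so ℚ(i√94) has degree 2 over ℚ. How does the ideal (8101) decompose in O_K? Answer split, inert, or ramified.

remains prime (inert)

-94 mod 4 = 2, hence disc K = 4·(-94) = -376 and O_K = ℤ[√-94].
8101 ∤ -376, so 8101 is unramified.
(-94/8101) = 8007^4050 mod 8101 = 8100, giving Legendre symbol -1.
d is a non-residue mod p, hence 8101 remains inert in O_K.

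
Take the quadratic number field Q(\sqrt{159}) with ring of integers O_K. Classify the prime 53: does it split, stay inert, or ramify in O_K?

53 is ramified

159 mod 4 = 3, hence disc K = 4·159 = 636 and O_K = ℤ[√159].
Ramification test: 53 | 636. The prime 53 ramifies in K.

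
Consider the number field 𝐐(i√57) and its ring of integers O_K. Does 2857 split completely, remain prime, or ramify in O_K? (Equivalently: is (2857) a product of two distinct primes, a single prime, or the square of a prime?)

Since -57 ≢ 1 mod 4, the ring of integers is ℤ[√-57] with discriminant 4·(-57) = -228.
Since gcd(2857, -228) = 1 the prime 2857 does not ramify.
Legendre symbol by Euler's criterion: (-57/2857) ≡ (-57)^1428 ≡ 1 (mod 2857), i.e. (-57/2857) = 1.
Legendre symbol 1 ⇒ 2857 is split.

p splits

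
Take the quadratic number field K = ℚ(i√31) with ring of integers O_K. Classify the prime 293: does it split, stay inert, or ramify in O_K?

splits completely

d = -31 ≡ 1 (mod 4), so O_K = ℤ[(1+√-31)/2] and disc(K) = d = -31.
Since gcd(293, -31) = 1 the prime 293 does not ramify.
(-31/293) = 262^146 mod 293 = 1, giving Legendre symbol 1.
(-31/293) = 1, so 293 splits.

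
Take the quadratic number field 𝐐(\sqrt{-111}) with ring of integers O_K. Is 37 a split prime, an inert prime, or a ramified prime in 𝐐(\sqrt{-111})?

ramified

Since -111 ≡ 1 mod 4, the ring of integers is ℤ[(1+√-111)/2] with discriminant -111.
Ramification test: 37 | -111. The prime 37 ramifies in K.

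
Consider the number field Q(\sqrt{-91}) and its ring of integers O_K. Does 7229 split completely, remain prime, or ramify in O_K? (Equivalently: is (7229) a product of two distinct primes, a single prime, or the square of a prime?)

inert — (7229) stays prime in O_K

d = -91 ≡ 1 (mod 4), so O_K = ℤ[(1+√-91)/2] and disc(K) = d = -91.
disc(K) = -91 is not divisible by 7229; 7229 is unramified.
Legendre symbol by Euler's criterion: (-91/7229) ≡ (-91)^3614 ≡ 7228 (mod 7229), i.e. (-91/7229) = -1.
Legendre symbol -1 ⇒ 7229 is inert.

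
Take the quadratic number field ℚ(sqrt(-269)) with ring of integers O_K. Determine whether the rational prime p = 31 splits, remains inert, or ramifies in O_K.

splits completely

-269 mod 4 = 3, hence disc K = 4·(-269) = -1076 and O_K = ℤ[√-269].
disc(K) = -1076 is not divisible by 31; 31 is unramified.
Legendre symbol by Euler's criterion: (-269/31) ≡ (-269)^15 ≡ 1 (mod 31), i.e. (-269/31) = 1.
(-269/31) = 1, so 31 splits.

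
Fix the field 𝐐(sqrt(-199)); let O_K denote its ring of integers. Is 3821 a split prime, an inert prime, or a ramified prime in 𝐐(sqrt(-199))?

split — (3821) = 𝔭₁𝔭₂ with 𝔭₁ ≠ 𝔭₂

-199 mod 4 = 1, hence disc K = -199 and O_K = ℤ[(1+√-199)/2].
Since gcd(3821, -199) = 1 the prime 3821 does not ramify.
Euler's criterion: (-199)^1910 mod 3821 = 1. Thus (-199|3821) = 1.
Legendre symbol 1 ⇒ 3821 is split.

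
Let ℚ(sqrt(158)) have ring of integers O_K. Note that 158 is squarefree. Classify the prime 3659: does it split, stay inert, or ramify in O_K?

158 mod 4 = 2, hence disc K = 4·158 = 632 and O_K = ℤ[√158].
disc(K) = 632 is not divisible by 3659; 3659 is unramified.
Legendre symbol by Euler's criterion: (158/3659) ≡ 158^1829 ≡ 1 (mod 3659), i.e. (158/3659) = 1.
Legendre symbol 1 ⇒ 3659 is split.

3659 splits in O_K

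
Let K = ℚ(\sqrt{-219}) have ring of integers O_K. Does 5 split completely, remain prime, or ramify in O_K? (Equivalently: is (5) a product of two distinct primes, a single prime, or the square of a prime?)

-219 mod 4 = 1, hence disc K = -219 and O_K = ℤ[(1+√-219)/2].
5 ∤ -219, so 5 is unramified.
(-219/5) = 1^2 mod 5 = 1, giving Legendre symbol 1.
(-219/5) = 1, so 5 splits.

split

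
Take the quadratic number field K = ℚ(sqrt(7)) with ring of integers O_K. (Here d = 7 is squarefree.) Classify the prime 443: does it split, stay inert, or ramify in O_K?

remains prime (inert)

Since 7 ≢ 1 mod 4, the ring of integers is ℤ[√7] with discriminant 4·7 = 28.
disc(K) = 28 is not divisible by 443; 443 is unramified.
Euler's criterion: 7^221 mod 443 = 442. Thus (7|443) = -1.
d is a non-residue mod p, hence 443 remains inert in O_K.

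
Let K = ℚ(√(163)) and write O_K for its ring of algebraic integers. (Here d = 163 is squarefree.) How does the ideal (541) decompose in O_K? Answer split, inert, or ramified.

541 remains inert

d = 163 ≡ 3 (mod 4), so O_K = ℤ[√163] and disc(K) = 4d = 652.
Since gcd(541, 652) = 1 the prime 541 does not ramify.
Compute (163/541) via Euler: 163^((541-1)/2) mod 541 = 540, so (163/541) = -1.
(163/541) = -1, so 541 is inert.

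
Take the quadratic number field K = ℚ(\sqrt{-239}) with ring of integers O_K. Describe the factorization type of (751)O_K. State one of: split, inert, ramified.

751 splits in O_K

d = -239 ≡ 1 (mod 4), so O_K = ℤ[(1+√-239)/2] and disc(K) = d = -239.
Since gcd(751, -239) = 1 the prime 751 does not ramify.
Legendre symbol by Euler's criterion: (-239/751) ≡ (-239)^375 ≡ 1 (mod 751), i.e. (-239/751) = 1.
(-239/751) = 1, so 751 splits.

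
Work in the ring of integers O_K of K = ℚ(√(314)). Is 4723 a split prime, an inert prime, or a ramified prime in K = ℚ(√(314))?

p is inert

314 mod 4 = 2, hence disc K = 4·314 = 1256 and O_K = ℤ[√314].
4723 ∤ 1256, so 4723 is unramified.
Euler's criterion: 314^2361 mod 4723 = 4722. Thus (314|4723) = -1.
d is a non-residue mod p, hence 4723 remains inert in O_K.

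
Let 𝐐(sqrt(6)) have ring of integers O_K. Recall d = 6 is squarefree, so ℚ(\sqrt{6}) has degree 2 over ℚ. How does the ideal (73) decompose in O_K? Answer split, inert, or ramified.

d = 6 ≡ 2 (mod 4), so O_K = ℤ[√6] and disc(K) = 4d = 24.
73 ∤ 24, so 73 is unramified.
(6/73) = 6^36 mod 73 = 1, giving Legendre symbol 1.
(6/73) = 1, so 73 splits.

p splits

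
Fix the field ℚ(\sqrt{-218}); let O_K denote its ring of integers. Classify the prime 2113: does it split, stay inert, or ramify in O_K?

-218 mod 4 = 2, hence disc K = 4·(-218) = -872 and O_K = ℤ[√-218].
Since gcd(2113, -872) = 1 the prime 2113 does not ramify.
Legendre symbol by Euler's criterion: (-218/2113) ≡ (-218)^1056 ≡ 2112 (mod 2113), i.e. (-218/2113) = -1.
Legendre symbol -1 ⇒ 2113 is inert.

inert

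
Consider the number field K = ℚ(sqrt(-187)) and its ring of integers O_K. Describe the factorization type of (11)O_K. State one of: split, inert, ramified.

d = -187 ≡ 1 (mod 4), so O_K = ℤ[(1+√-187)/2] and disc(K) = d = -187.
11 divides disc(K) = -187, so 11 ramifies.

11 is ramified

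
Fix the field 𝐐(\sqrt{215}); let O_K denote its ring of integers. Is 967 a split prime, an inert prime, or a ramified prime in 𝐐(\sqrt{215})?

p splits

d = 215 ≡ 3 (mod 4), so O_K = ℤ[√215] and disc(K) = 4d = 860.
disc(K) = 860 is not divisible by 967; 967 is unramified.
Euler's criterion: 215^483 mod 967 = 1. Thus (215|967) = 1.
(215/967) = 1, so 967 splits.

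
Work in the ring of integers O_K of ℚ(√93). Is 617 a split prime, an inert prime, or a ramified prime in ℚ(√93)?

d = 93 ≡ 1 (mod 4), so O_K = ℤ[(1+√93)/2] and disc(K) = d = 93.
Since gcd(617, 93) = 1 the prime 617 does not ramify.
Legendre symbol by Euler's criterion: (93/617) ≡ 93^308 ≡ 616 (mod 617), i.e. (93/617) = -1.
d is a non-residue mod p, hence 617 remains inert in O_K.

inert — (617) stays prime in O_K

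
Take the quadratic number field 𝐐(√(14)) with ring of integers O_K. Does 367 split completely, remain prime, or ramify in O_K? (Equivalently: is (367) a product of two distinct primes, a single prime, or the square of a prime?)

d = 14 ≡ 2 (mod 4), so O_K = ℤ[√14] and disc(K) = 4d = 56.
disc(K) = 56 is not divisible by 367; 367 is unramified.
(14/367) = 14^183 mod 367 = 1, giving Legendre symbol 1.
d is a quadratic residue mod p, hence 367 splits in O_K.

splits completely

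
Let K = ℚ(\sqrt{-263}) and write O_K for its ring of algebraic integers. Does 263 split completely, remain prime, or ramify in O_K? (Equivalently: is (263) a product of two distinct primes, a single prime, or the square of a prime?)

p ramifies

-263 mod 4 = 1, hence disc K = -263 and O_K = ℤ[(1+√-263)/2].
263 divides disc(K) = -263, so 263 ramifies.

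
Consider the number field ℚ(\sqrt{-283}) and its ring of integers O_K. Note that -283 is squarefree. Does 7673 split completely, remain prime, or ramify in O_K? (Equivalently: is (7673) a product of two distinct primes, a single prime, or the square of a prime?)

p is inert

Since -283 ≡ 1 mod 4, the ring of integers is ℤ[(1+√-283)/2] with discriminant -283.
Since gcd(7673, -283) = 1 the prime 7673 does not ramify.
Euler's criterion: (-283)^3836 mod 7673 = 7672. Thus (-283|7673) = -1.
Legendre symbol -1 ⇒ 7673 is inert.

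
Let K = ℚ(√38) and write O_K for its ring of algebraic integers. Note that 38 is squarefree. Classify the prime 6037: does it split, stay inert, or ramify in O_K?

38 mod 4 = 2, hence disc K = 4·38 = 152 and O_K = ℤ[√38].
6037 ∤ 152, so 6037 is unramified.
(38/6037) = 38^3018 mod 6037 = 1, giving Legendre symbol 1.
Legendre symbol 1 ⇒ 6037 is split.

split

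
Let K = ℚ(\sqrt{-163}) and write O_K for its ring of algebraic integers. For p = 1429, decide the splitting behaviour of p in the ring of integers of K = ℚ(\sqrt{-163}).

remains prime (inert)

d = -163 ≡ 1 (mod 4), so O_K = ℤ[(1+√-163)/2] and disc(K) = d = -163.
1429 ∤ -163, so 1429 is unramified.
Compute (-163/1429) via Euler: 1266^((1429-1)/2) mod 1429 = 1428, so (-163/1429) = -1.
d is a non-residue mod p, hence 1429 remains inert in O_K.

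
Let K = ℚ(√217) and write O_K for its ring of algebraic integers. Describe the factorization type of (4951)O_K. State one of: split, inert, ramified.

4951 remains inert

217 mod 4 = 1, hence disc K = 217 and O_K = ℤ[(1+√217)/2].
Since gcd(4951, 217) = 1 the prime 4951 does not ramify.
Euler's criterion: 217^2475 mod 4951 = 4950. Thus (217|4951) = -1.
(217/4951) = -1, so 4951 is inert.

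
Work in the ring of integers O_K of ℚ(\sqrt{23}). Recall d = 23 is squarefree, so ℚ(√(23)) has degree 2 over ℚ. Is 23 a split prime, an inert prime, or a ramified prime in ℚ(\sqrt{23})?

23 mod 4 = 3, hence disc K = 4·23 = 92 and O_K = ℤ[√23].
disc(K) = 92 = 23·4, so p = 23 is ramified.

ramifies in O_K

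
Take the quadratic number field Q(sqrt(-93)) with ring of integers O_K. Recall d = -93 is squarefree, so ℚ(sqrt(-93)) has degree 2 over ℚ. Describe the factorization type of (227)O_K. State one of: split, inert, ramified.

split

Since -93 ≢ 1 mod 4, the ring of integers is ℤ[√-93] with discriminant 4·(-93) = -372.
disc(K) = -372 is not divisible by 227; 227 is unramified.
Euler's criterion: (-93)^113 mod 227 = 1. Thus (-93|227) = 1.
d is a quadratic residue mod p, hence 227 splits in O_K.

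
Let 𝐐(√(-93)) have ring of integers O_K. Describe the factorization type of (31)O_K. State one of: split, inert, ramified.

-93 mod 4 = 3, hence disc K = 4·(-93) = -372 and O_K = ℤ[√-93].
31 divides disc(K) = -372, so 31 ramifies.

ramifies in O_K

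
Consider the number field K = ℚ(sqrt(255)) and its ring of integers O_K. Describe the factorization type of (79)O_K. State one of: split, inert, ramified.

split — (79) = 𝔭₁𝔭₂ with 𝔭₁ ≠ 𝔭₂

255 mod 4 = 3, hence disc K = 4·255 = 1020 and O_K = ℤ[√255].
Since gcd(79, 1020) = 1 the prime 79 does not ramify.
Euler's criterion: 255^39 mod 79 = 1. Thus (255|79) = 1.
(255/79) = 1, so 79 splits.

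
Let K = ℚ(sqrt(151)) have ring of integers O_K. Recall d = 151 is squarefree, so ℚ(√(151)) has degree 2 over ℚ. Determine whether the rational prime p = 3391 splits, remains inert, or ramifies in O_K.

Since 151 ≢ 1 mod 4, the ring of integers is ℤ[√151] with discriminant 4·151 = 604.
disc(K) = 604 is not divisible by 3391; 3391 is unramified.
Compute (151/3391) via Euler: 151^((3391-1)/2) mod 3391 = 3390, so (151/3391) = -1.
d is a non-residue mod p, hence 3391 remains inert in O_K.

inert — (3391) stays prime in O_K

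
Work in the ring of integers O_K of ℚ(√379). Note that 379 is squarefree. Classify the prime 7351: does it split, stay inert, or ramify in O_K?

d = 379 ≡ 3 (mod 4), so O_K = ℤ[√379] and disc(K) = 4d = 1516.
7351 ∤ 1516, so 7351 is unramified.
Compute (379/7351) via Euler: 379^((7351-1)/2) mod 7351 = 7350, so (379/7351) = -1.
d is a non-residue mod p, hence 7351 remains inert in O_K.

inert — (7351) stays prime in O_K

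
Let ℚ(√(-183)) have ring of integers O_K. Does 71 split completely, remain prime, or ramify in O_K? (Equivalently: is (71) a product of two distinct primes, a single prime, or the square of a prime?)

splits completely

-183 mod 4 = 1, hence disc K = -183 and O_K = ℤ[(1+√-183)/2].
71 ∤ -183, so 71 is unramified.
(-183/71) = 30^35 mod 71 = 1, giving Legendre symbol 1.
Legendre symbol 1 ⇒ 71 is split.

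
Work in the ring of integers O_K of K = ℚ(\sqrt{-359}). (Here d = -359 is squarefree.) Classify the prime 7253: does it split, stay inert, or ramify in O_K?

7253 splits in O_K

Since -359 ≡ 1 mod 4, the ring of integers is ℤ[(1+√-359)/2] with discriminant -359.
7253 ∤ -359, so 7253 is unramified.
(-359/7253) = 6894^3626 mod 7253 = 1, giving Legendre symbol 1.
Legendre symbol 1 ⇒ 7253 is split.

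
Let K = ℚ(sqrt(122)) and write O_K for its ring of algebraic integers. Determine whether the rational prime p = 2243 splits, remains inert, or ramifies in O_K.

inert

d = 122 ≡ 2 (mod 4), so O_K = ℤ[√122] and disc(K) = 4d = 488.
2243 ∤ 488, so 2243 is unramified.
Compute (122/2243) via Euler: 122^((2243-1)/2) mod 2243 = 2242, so (122/2243) = -1.
(122/2243) = -1, so 2243 is inert.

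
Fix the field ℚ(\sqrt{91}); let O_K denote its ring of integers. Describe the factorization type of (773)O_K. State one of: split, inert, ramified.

d = 91 ≡ 3 (mod 4), so O_K = ℤ[√91] and disc(K) = 4d = 364.
Since gcd(773, 364) = 1 the prime 773 does not ramify.
Legendre symbol by Euler's criterion: (91/773) ≡ 91^386 ≡ 1 (mod 773), i.e. (91/773) = 1.
d is a quadratic residue mod p, hence 773 splits in O_K.

split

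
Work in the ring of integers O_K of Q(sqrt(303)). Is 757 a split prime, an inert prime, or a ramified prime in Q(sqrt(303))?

remains prime (inert)

Since 303 ≢ 1 mod 4, the ring of integers is ℤ[√303] with discriminant 4·303 = 1212.
757 ∤ 1212, so 757 is unramified.
Legendre symbol by Euler's criterion: (303/757) ≡ 303^378 ≡ 756 (mod 757), i.e. (303/757) = -1.
Legendre symbol -1 ⇒ 757 is inert.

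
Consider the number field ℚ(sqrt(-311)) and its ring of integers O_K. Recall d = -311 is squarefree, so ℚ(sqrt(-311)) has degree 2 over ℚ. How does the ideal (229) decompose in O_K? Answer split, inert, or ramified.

Since -311 ≡ 1 mod 4, the ring of integers is ℤ[(1+√-311)/2] with discriminant -311.
Since gcd(229, -311) = 1 the prime 229 does not ramify.
Euler's criterion: (-311)^114 mod 229 = 1. Thus (-311|229) = 1.
Legendre symbol 1 ⇒ 229 is split.

split — (229) = 𝔭₁𝔭₂ with 𝔭₁ ≠ 𝔭₂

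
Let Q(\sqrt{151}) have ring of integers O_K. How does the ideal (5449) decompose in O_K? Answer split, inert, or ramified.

Since 151 ≢ 1 mod 4, the ring of integers is ℤ[√151] with discriminant 4·151 = 604.
Since gcd(5449, 604) = 1 the prime 5449 does not ramify.
(151/5449) = 151^2724 mod 5449 = 5448, giving Legendre symbol -1.
Legendre symbol -1 ⇒ 5449 is inert.

inert — (5449) stays prime in O_K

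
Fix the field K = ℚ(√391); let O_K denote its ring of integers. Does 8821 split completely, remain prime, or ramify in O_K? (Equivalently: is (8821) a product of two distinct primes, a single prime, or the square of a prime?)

p splits

Since 391 ≢ 1 mod 4, the ring of integers is ℤ[√391] with discriminant 4·391 = 1564.
disc(K) = 1564 is not divisible by 8821; 8821 is unramified.
Compute (391/8821) via Euler: 391^((8821-1)/2) mod 8821 = 1, so (391/8821) = 1.
Legendre symbol 1 ⇒ 8821 is split.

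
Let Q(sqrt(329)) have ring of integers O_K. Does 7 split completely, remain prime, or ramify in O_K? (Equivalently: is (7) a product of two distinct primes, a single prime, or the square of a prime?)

ramifies in O_K

d = 329 ≡ 1 (mod 4), so O_K = ℤ[(1+√329)/2] and disc(K) = d = 329.
disc(K) = 329 = 7·47, so p = 7 is ramified.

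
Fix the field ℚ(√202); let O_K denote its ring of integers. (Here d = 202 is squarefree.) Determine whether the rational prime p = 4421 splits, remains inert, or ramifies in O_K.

4421 remains inert

d = 202 ≡ 2 (mod 4), so O_K = ℤ[√202] and disc(K) = 4d = 808.
disc(K) = 808 is not divisible by 4421; 4421 is unramified.
Compute (202/4421) via Euler: 202^((4421-1)/2) mod 4421 = 4420, so (202/4421) = -1.
Legendre symbol -1 ⇒ 4421 is inert.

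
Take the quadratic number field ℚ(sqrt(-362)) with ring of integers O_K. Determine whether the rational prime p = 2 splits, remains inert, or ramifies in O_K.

ramified

-362 mod 4 = 2, hence disc K = 4·(-362) = -1448 and O_K = ℤ[√-362].
2 divides disc(K) = -1448, so 2 ramifies.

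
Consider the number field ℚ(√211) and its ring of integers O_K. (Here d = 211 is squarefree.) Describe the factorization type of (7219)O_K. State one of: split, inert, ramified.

211 mod 4 = 3, hence disc K = 4·211 = 844 and O_K = ℤ[√211].
7219 ∤ 844, so 7219 is unramified.
(211/7219) = 211^3609 mod 7219 = 7218, giving Legendre symbol -1.
Legendre symbol -1 ⇒ 7219 is inert.

inert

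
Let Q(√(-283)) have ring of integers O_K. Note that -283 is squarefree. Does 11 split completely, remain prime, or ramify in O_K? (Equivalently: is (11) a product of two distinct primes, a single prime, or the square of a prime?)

Since -283 ≡ 1 mod 4, the ring of integers is ℤ[(1+√-283)/2] with discriminant -283.
Since gcd(11, -283) = 1 the prime 11 does not ramify.
Compute (-283/11) via Euler: 3^((11-1)/2) mod 11 = 1, so (-283/11) = 1.
d is a quadratic residue mod p, hence 11 splits in O_K.

splits completely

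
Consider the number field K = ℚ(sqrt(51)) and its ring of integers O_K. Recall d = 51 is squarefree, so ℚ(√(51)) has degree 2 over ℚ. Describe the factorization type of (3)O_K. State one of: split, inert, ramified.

ramifies in O_K

Since 51 ≢ 1 mod 4, the ring of integers is ℤ[√51] with discriminant 4·51 = 204.
3 divides disc(K) = 204, so 3 ramifies.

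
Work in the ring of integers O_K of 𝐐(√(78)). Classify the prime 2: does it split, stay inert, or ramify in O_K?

ramified

Since 78 ≢ 1 mod 4, the ring of integers is ℤ[√78] with discriminant 4·78 = 312.
Ramification test: 2 | 312. The prime 2 ramifies in K.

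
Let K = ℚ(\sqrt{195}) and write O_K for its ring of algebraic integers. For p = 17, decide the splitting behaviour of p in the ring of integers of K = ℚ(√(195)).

p splits

d = 195 ≡ 3 (mod 4), so O_K = ℤ[√195] and disc(K) = 4d = 780.
disc(K) = 780 is not divisible by 17; 17 is unramified.
Legendre symbol by Euler's criterion: (195/17) ≡ 195^8 ≡ 1 (mod 17), i.e. (195/17) = 1.
Legendre symbol 1 ⇒ 17 is split.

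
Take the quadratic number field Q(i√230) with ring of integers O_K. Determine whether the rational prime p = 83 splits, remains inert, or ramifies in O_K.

remains prime (inert)

-230 mod 4 = 2, hence disc K = 4·(-230) = -920 and O_K = ℤ[√-230].
disc(K) = -920 is not divisible by 83; 83 is unramified.
Legendre symbol by Euler's criterion: (-230/83) ≡ (-230)^41 ≡ 82 (mod 83), i.e. (-230/83) = -1.
d is a non-residue mod p, hence 83 remains inert in O_K.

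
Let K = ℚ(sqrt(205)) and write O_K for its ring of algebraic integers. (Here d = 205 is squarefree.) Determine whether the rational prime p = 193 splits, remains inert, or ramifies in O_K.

Since 205 ≡ 1 mod 4, the ring of integers is ℤ[(1+√205)/2] with discriminant 205.
Since gcd(193, 205) = 1 the prime 193 does not ramify.
Compute (205/193) via Euler: 12^((193-1)/2) mod 193 = 1, so (205/193) = 1.
d is a quadratic residue mod p, hence 193 splits in O_K.

p splits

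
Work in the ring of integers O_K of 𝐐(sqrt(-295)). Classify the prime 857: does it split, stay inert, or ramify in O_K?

Since -295 ≡ 1 mod 4, the ring of integers is ℤ[(1+√-295)/2] with discriminant -295.
857 ∤ -295, so 857 is unramified.
Legendre symbol by Euler's criterion: (-295/857) ≡ (-295)^428 ≡ 1 (mod 857), i.e. (-295/857) = 1.
Legendre symbol 1 ⇒ 857 is split.

splits completely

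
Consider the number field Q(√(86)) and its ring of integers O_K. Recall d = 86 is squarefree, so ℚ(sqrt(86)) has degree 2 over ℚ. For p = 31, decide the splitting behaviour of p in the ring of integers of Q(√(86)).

remains prime (inert)

d = 86 ≡ 2 (mod 4), so O_K = ℤ[√86] and disc(K) = 4d = 344.
Since gcd(31, 344) = 1 the prime 31 does not ramify.
(86/31) = 24^15 mod 31 = 30, giving Legendre symbol -1.
Legendre symbol -1 ⇒ 31 is inert.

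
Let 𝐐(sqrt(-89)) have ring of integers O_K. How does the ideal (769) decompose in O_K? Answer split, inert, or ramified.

-89 mod 4 = 3, hence disc K = 4·(-89) = -356 and O_K = ℤ[√-89].
769 ∤ -356, so 769 is unramified.
Euler's criterion: (-89)^384 mod 769 = 1. Thus (-89|769) = 1.
(-89/769) = 1, so 769 splits.

split — (769) = 𝔭₁𝔭₂ with 𝔭₁ ≠ 𝔭₂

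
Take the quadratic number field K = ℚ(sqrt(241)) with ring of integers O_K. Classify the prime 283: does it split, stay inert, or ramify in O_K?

inert

241 mod 4 = 1, hence disc K = 241 and O_K = ℤ[(1+√241)/2].
disc(K) = 241 is not divisible by 283; 283 is unramified.
Legendre symbol by Euler's criterion: (241/283) ≡ 241^141 ≡ 282 (mod 283), i.e. (241/283) = -1.
Legendre symbol -1 ⇒ 283 is inert.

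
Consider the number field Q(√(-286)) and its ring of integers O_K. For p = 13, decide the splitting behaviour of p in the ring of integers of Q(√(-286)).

-286 mod 4 = 2, hence disc K = 4·(-286) = -1144 and O_K = ℤ[√-286].
disc(K) = -1144 = 13·(-88), so p = 13 is ramified.

ramifies in O_K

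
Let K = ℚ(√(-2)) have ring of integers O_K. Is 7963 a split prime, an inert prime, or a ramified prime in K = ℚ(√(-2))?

d = -2 ≡ 2 (mod 4), so O_K = ℤ[√-2] and disc(K) = 4d = -8.
Since gcd(7963, -8) = 1 the prime 7963 does not ramify.
Legendre symbol by Euler's criterion: (-2/7963) ≡ (-2)^3981 ≡ 1 (mod 7963), i.e. (-2/7963) = 1.
d is a quadratic residue mod p, hence 7963 splits in O_K.

split — (7963) = 𝔭₁𝔭₂ with 𝔭₁ ≠ 𝔭₂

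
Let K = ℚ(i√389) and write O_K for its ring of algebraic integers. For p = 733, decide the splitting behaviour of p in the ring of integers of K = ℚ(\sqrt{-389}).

d = -389 ≡ 3 (mod 4), so O_K = ℤ[√-389] and disc(K) = 4d = -1556.
disc(K) = -1556 is not divisible by 733; 733 is unramified.
(-389/733) = 344^366 mod 733 = 1, giving Legendre symbol 1.
(-389/733) = 1, so 733 splits.

split — (733) = 𝔭₁𝔭₂ with 𝔭₁ ≠ 𝔭₂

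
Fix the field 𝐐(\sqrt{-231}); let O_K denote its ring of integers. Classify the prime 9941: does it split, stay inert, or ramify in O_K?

splits completely

d = -231 ≡ 1 (mod 4), so O_K = ℤ[(1+√-231)/2] and disc(K) = d = -231.
disc(K) = -231 is not divisible by 9941; 9941 is unramified.
Compute (-231/9941) via Euler: 9710^((9941-1)/2) mod 9941 = 1, so (-231/9941) = 1.
Legendre symbol 1 ⇒ 9941 is split.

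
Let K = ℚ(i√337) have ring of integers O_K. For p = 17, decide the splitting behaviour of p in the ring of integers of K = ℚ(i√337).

-337 mod 4 = 3, hence disc K = 4·(-337) = -1348 and O_K = ℤ[√-337].
disc(K) = -1348 is not divisible by 17; 17 is unramified.
Legendre symbol by Euler's criterion: (-337/17) ≡ (-337)^8 ≡ 16 (mod 17), i.e. (-337/17) = -1.
d is a non-residue mod p, hence 17 remains inert in O_K.

inert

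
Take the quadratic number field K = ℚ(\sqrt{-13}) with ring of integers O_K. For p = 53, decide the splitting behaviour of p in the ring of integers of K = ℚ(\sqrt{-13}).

split

Since -13 ≢ 1 mod 4, the ring of integers is ℤ[√-13] with discriminant 4·(-13) = -52.
Since gcd(53, -52) = 1 the prime 53 does not ramify.
Compute (-13/53) via Euler: 40^((53-1)/2) mod 53 = 1, so (-13/53) = 1.
d is a quadratic residue mod p, hence 53 splits in O_K.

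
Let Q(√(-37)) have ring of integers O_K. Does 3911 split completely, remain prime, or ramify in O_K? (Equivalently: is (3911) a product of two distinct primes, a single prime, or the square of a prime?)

3911 remains inert

d = -37 ≡ 3 (mod 4), so O_K = ℤ[√-37] and disc(K) = 4d = -148.
disc(K) = -148 is not divisible by 3911; 3911 is unramified.
(-37/3911) = 3874^1955 mod 3911 = 3910, giving Legendre symbol -1.
(-37/3911) = -1, so 3911 is inert.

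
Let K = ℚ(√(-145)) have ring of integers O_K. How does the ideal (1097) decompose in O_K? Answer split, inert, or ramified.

d = -145 ≡ 3 (mod 4), so O_K = ℤ[√-145] and disc(K) = 4d = -580.
disc(K) = -580 is not divisible by 1097; 1097 is unramified.
Euler's criterion: (-145)^548 mod 1097 = 1096. Thus (-145|1097) = -1.
Legendre symbol -1 ⇒ 1097 is inert.

1097 remains inert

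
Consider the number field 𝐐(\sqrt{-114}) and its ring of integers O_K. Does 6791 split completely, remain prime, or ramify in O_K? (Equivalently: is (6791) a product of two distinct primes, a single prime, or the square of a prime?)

inert — (6791) stays prime in O_K

d = -114 ≡ 2 (mod 4), so O_K = ℤ[√-114] and disc(K) = 4d = -456.
6791 ∤ -456, so 6791 is unramified.
(-114/6791) = 6677^3395 mod 6791 = 6790, giving Legendre symbol -1.
d is a non-residue mod p, hence 6791 remains inert in O_K.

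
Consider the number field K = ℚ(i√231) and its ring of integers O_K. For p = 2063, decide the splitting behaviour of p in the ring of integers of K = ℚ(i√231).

-231 mod 4 = 1, hence disc K = -231 and O_K = ℤ[(1+√-231)/2].
disc(K) = -231 is not divisible by 2063; 2063 is unramified.
(-231/2063) = 1832^1031 mod 2063 = 2062, giving Legendre symbol -1.
(-231/2063) = -1, so 2063 is inert.

remains prime (inert)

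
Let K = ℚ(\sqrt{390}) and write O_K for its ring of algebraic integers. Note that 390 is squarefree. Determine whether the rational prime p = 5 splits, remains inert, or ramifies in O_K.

390 mod 4 = 2, hence disc K = 4·390 = 1560 and O_K = ℤ[√390].
5 divides disc(K) = 1560, so 5 ramifies.

ramifies in O_K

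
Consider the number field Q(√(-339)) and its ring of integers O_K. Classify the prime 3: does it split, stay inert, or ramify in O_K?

ramifies in O_K

Since -339 ≡ 1 mod 4, the ring of integers is ℤ[(1+√-339)/2] with discriminant -339.
3 divides disc(K) = -339, so 3 ramifies.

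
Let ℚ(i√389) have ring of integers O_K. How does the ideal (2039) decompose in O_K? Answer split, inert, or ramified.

Since -389 ≢ 1 mod 4, the ring of integers is ℤ[√-389] with discriminant 4·(-389) = -1556.
Since gcd(2039, -1556) = 1 the prime 2039 does not ramify.
(-389/2039) = 1650^1019 mod 2039 = 2038, giving Legendre symbol -1.
Legendre symbol -1 ⇒ 2039 is inert.

inert — (2039) stays prime in O_K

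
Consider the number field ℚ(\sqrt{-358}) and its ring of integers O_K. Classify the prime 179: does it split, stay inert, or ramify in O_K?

-358 mod 4 = 2, hence disc K = 4·(-358) = -1432 and O_K = ℤ[√-358].
Ramification test: 179 | -1432. The prime 179 ramifies in K.

179 is ramified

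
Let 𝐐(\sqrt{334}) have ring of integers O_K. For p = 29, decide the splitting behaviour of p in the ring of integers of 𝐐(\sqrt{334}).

d = 334 ≡ 2 (mod 4), so O_K = ℤ[√334] and disc(K) = 4d = 1336.
29 ∤ 1336, so 29 is unramified.
Euler's criterion: 334^14 mod 29 = 28. Thus (334|29) = -1.
d is a non-residue mod p, hence 29 remains inert in O_K.

inert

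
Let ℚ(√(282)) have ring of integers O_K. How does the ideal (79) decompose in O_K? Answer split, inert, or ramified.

Since 282 ≢ 1 mod 4, the ring of integers is ℤ[√282] with discriminant 4·282 = 1128.
Since gcd(79, 1128) = 1 the prime 79 does not ramify.
Compute (282/79) via Euler: 45^((79-1)/2) mod 79 = 1, so (282/79) = 1.
(282/79) = 1, so 79 splits.

p splits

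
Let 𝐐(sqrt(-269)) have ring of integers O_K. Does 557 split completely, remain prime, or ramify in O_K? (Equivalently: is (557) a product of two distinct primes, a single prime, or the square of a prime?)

d = -269 ≡ 3 (mod 4), so O_K = ℤ[√-269] and disc(K) = 4d = -1076.
Since gcd(557, -1076) = 1 the prime 557 does not ramify.
(-269/557) = 288^278 mod 557 = 556, giving Legendre symbol -1.
(-269/557) = -1, so 557 is inert.

557 remains inert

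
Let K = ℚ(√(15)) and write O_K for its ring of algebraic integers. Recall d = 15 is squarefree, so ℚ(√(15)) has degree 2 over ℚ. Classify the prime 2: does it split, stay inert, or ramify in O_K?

ramified — (2) = 𝔭²

d = 15 ≡ 3 (mod 4), so O_K = ℤ[√15] and disc(K) = 4d = 60.
disc(K) = 60 = 2·30, so p = 2 is ramified.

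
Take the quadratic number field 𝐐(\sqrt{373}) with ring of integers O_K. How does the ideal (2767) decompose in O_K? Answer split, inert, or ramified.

split — (2767) = 𝔭₁𝔭₂ with 𝔭₁ ≠ 𝔭₂

Since 373 ≡ 1 mod 4, the ring of integers is ℤ[(1+√373)/2] with discriminant 373.
disc(K) = 373 is not divisible by 2767; 2767 is unramified.
Legendre symbol by Euler's criterion: (373/2767) ≡ 373^1383 ≡ 1 (mod 2767), i.e. (373/2767) = 1.
Legendre symbol 1 ⇒ 2767 is split.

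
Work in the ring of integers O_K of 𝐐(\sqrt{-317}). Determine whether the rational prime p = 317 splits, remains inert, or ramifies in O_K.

ramified — (317) = 𝔭²

-317 mod 4 = 3, hence disc K = 4·(-317) = -1268 and O_K = ℤ[√-317].
317 divides disc(K) = -1268, so 317 ramifies.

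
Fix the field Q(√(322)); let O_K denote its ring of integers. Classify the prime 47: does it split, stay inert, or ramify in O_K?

inert

d = 322 ≡ 2 (mod 4), so O_K = ℤ[√322] and disc(K) = 4d = 1288.
disc(K) = 1288 is not divisible by 47; 47 is unramified.
Compute (322/47) via Euler: 40^((47-1)/2) mod 47 = 46, so (322/47) = -1.
(322/47) = -1, so 47 is inert.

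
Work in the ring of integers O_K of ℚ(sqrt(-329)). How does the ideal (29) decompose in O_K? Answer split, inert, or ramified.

Since -329 ≢ 1 mod 4, the ring of integers is ℤ[√-329] with discriminant 4·(-329) = -1316.
disc(K) = -1316 is not divisible by 29; 29 is unramified.
(-329/29) = 19^14 mod 29 = 28, giving Legendre symbol -1.
Legendre symbol -1 ⇒ 29 is inert.

inert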